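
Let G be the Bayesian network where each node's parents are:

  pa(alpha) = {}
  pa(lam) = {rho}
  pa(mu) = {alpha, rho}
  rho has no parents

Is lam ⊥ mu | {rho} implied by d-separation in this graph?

Yes

The only undirected path from lam to mu is:
Path 1: lam ← rho → mu
  rho is a fork here and rho is conditioned on, so the path is blocked at rho.
Since every path is blocked, d-separation holds.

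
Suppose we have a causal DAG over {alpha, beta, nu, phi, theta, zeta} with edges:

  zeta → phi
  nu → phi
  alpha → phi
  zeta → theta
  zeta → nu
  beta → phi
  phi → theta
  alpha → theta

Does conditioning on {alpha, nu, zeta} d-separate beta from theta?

No

Enumerating the 4 paths from beta to theta and testing each for blocking by {alpha, nu, zeta}:
Path 1: beta → phi → theta
  phi is a chain and phi is not conditioned on — no node blocks this path, so it is active.
Path 2: beta → phi ← alpha → theta
  phi is a collider here and neither phi nor any of its descendants is conditioned on, so the collider stays closed — the path is blocked at phi.
Path 3: beta → phi ← nu ← zeta → theta
  phi is a collider here and neither phi nor any of its descendants is conditioned on, so the collider stays closed — the path is blocked at phi.
Path 4: beta → phi ← zeta → theta
  phi is a collider here and neither phi nor any of its descendants is conditioned on, so the collider stays closed — the path is blocked at phi.
Because an active path exists, beta and theta are not d-separated.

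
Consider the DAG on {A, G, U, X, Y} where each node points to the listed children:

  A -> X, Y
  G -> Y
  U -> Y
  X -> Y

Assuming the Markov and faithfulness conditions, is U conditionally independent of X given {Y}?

No

There are 2 undirected paths between U and X; checking each against the conditioning set {Y}:
  1. U → Y ← A → X — Y:collider[open]; A:fork[open] ⇒ active
  2. U → Y ← X — Y:collider[open] ⇒ active
Because an active path exists, U and X are not d-separated.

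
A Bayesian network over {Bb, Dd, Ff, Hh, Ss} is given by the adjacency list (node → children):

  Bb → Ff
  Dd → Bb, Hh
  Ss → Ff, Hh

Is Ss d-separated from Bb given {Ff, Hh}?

We examine all 2 paths between Ss and Bb:
Path 1: Ss → Ff ← Bb
  Ff is a collider and Ff is conditioned on, which opens it — no node blocks this path, so it is active.
Path 2: Ss → Hh ← Dd → Bb
  Hh is a collider and Hh is conditioned on, which opens it; Dd is a fork and Dd is not conditioned on — no node blocks this path, so it is active.
At least one path is unblocked, so d-separation fails.

No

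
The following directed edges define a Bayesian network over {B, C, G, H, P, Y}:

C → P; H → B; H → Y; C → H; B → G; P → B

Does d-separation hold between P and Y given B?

We examine all 2 paths between P and Y:
Path 1: P → B ← H → Y
  B is a collider and B is conditioned on, which opens it; H is a fork and H is not conditioned on — no node blocks this path, so it is active.
Path 2: P ← C → H → Y
  C is a fork and C is not conditioned on; H is a chain and H is not conditioned on — no node blocks this path, so it is active.
Because an active path exists, P and Y are not d-separated.

No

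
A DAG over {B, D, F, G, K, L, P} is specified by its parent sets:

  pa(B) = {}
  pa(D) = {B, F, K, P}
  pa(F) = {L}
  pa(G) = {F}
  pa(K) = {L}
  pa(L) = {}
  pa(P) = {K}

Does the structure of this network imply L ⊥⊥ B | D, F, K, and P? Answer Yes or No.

3 paths connect L and B; each must be blocked for d-separation to hold:
Path 1: L → F → D ← B
  F is a chain here and F is conditioned on, so the path is blocked at F.
Path 2: L → K → P → D ← B
  K is a chain here and K is conditioned on, so the path is blocked at K.
Path 3: L → K → D ← B
  K is a chain here and K is conditioned on, so the path is blocked at K.
All paths are blocked; L ⊥ B | {D, F, K, P} holds.

Yes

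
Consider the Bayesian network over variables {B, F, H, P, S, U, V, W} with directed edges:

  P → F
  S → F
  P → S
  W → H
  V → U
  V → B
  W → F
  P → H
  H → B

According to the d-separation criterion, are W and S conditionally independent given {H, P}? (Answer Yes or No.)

Yes — W and S are d-separated given {H, P}.

There are 4 undirected paths between W and S; checking each against the conditioning set {H, P}:
Path 1: W → F ← P → S
  F is a collider here and neither F nor any of its descendants is conditioned on, so the collider stays closed — the path is blocked at F.
Path 2: W → F ← S
  F is a collider here and neither F nor any of its descendants is conditioned on, so the collider stays closed — the path is blocked at F.
Path 3: W → H ← P → F ← S
  P is a fork here and P is conditioned on, so the path is blocked at P.
Path 4: W → H ← P → S
  P is a fork here and P is conditioned on, so the path is blocked at P.
All paths are blocked; W ⊥ S | {H, P} holds.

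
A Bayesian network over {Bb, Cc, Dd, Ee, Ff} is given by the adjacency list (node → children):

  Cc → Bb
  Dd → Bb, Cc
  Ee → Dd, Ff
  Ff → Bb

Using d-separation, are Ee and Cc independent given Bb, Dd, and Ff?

There are 4 undirected paths between Ee and Cc; checking each against the conditioning set {Bb, Dd, Ff}:
Path 1: Ee → Dd → Bb ← Cc
  Dd is a chain here and Dd is conditioned on, so the path is blocked at Dd.
Path 2: Ee → Dd → Cc
  Dd is a chain here and Dd is conditioned on, so the path is blocked at Dd.
Path 3: Ee → Ff → Bb ← Dd → Cc
  Ff is a chain here and Ff is conditioned on, so the path is blocked at Ff.
Path 4: Ee → Ff → Bb ← Cc
  Ff is a chain here and Ff is conditioned on, so the path is blocked at Ff.
Since every path is blocked, d-separation holds.

Yes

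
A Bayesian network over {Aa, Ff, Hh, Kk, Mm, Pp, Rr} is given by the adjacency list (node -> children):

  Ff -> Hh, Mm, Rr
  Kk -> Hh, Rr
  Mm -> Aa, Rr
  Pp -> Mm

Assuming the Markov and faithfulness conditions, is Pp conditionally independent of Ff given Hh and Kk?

Yes

3 paths connect Pp and Ff; each must be blocked for d-separation to hold:
Path 1: Pp → Mm ← Ff
  Mm is a collider here and neither Mm nor any of its descendants is conditioned on, so the collider stays closed — the path is blocked at Mm.
Path 2: Pp → Mm → Rr ← Kk → Hh ← Ff
  Rr is a collider here and neither Rr nor any of its descendants is conditioned on, so the collider stays closed — the path is blocked at Rr.
Path 3: Pp → Mm → Rr ← Ff
  Rr is a collider here and neither Rr nor any of its descendants is conditioned on, so the collider stays closed — the path is blocked at Rr.
All paths are blocked; Pp ⊥ Ff | {Hh, Kk} holds.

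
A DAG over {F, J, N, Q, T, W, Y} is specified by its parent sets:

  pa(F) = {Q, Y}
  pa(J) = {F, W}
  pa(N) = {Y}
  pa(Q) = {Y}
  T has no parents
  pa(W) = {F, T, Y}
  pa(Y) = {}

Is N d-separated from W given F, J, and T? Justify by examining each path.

There are 5 undirected paths between N and W; checking each against the conditioning set {F, J, T}:
  1. N ← Y → F → J ← W — Y:fork[open]; F:chain[blocks]; J:collider[open] ⇒ blocked
  2. N ← Y → F → W — Y:fork[open]; F:chain[blocks] ⇒ blocked
  3. N ← Y → W — Y:fork[open] ⇒ active
  4. N ← Y → Q → F → J ← W — Y:fork[open]; Q:chain[open]; F:chain[blocks]; J:collider[open] ⇒ blocked
  5. N ← Y → Q → F → W — Y:fork[open]; Q:chain[open]; F:chain[blocks] ⇒ blocked
Because an active path exists, N and W are not d-separated.

No — N and W are not d-separated given {F, J, T}.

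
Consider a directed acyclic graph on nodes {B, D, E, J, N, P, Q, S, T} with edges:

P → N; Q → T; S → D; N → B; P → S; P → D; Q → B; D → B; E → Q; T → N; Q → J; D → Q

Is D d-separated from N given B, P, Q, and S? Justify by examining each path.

6 paths connect D and N; each must be blocked for d-separation to hold:
Path 1: D ← S ← P → N
  S is a chain here and S is conditioned on, so the path is blocked at S.
Path 2: D → B ← N
  B is a collider and B is conditioned on, which opens it — no node blocks this path, so it is active.
Path 3: D → B ← Q → T → N
  Q is a fork here and Q is conditioned on, so the path is blocked at Q.
Path 4: D ← P → N
  P is a fork here and P is conditioned on, so the path is blocked at P.
Path 5: D → Q → B ← N
  Q is a chain here and Q is conditioned on, so the path is blocked at Q.
Path 6: D → Q → T → N
  Q is a chain here and Q is conditioned on, so the path is blocked at Q.
Because an active path exists, D and N are not d-separated.

No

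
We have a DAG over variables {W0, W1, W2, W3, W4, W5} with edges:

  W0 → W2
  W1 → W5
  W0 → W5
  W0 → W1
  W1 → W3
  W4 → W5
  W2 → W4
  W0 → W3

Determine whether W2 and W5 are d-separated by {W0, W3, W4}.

Yes

There are 4 undirected paths between W2 and W5; checking each against the conditioning set {W0, W3, W4}:
Path 1: W2 → W4 → W5
  W4 is a chain here and W4 is conditioned on, so the path is blocked at W4.
Path 2: W2 ← W0 → W3 ← W1 → W5
  W0 is a fork here and W0 is conditioned on, so the path is blocked at W0.
Path 3: W2 ← W0 → W1 → W5
  W0 is a fork here and W0 is conditioned on, so the path is blocked at W0.
Path 4: W2 ← W0 → W5
  W0 is a fork here and W0 is conditioned on, so the path is blocked at W0.
Since every path is blocked, d-separation holds.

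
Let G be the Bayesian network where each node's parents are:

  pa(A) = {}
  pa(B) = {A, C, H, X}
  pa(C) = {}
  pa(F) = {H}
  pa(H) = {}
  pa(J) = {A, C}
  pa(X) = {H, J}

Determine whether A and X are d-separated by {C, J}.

Yes

We examine all 6 paths between A and X:
  1. A → J ← C → B ← H → X — J:collider[open]; C:fork[blocks]; B:collider[blocks]; H:fork[open] ⇒ blocked
  2. A → J ← C → B ← X — J:collider[open]; C:fork[blocks]; B:collider[blocks] ⇒ blocked
  3. A → J → X — J:chain[blocks] ⇒ blocked
  4. A → B ← C → J → X — B:collider[blocks]; C:fork[blocks]; J:chain[blocks] ⇒ blocked
  5. A → B ← H → X — B:collider[blocks]; H:fork[open] ⇒ blocked
  6. A → B ← X — B:collider[blocks] ⇒ blocked
Since every path is blocked, d-separation holds.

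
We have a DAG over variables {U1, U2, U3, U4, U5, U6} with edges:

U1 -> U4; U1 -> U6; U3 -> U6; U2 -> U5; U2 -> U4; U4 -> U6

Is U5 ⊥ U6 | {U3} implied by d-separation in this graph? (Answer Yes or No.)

We examine all 2 paths between U5 and U6:
Path 1: U5 ← U2 → U4 → U6
  U2 is a fork and U2 is not conditioned on; U4 is a chain and U4 is not conditioned on — no node blocks this path, so it is active.
Path 2: U5 ← U2 → U4 ← U1 → U6
  U4 is a collider here and neither U4 nor any of its descendants is conditioned on, so the collider stays closed — the path is blocked at U4.
Because an active path exists, U5 and U6 are not d-separated.

No — U5 and U6 are not d-separated given {U3}.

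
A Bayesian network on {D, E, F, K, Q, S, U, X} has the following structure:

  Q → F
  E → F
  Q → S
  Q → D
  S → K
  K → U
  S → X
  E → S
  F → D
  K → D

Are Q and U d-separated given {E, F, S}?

We examine all 6 paths between Q and U:
Path 1: Q → F → D ← K → U
  F is a chain here and F is conditioned on, so the path is blocked at F.
Path 2: Q → F ← E → S → K → U
  E is a fork here and E is conditioned on, so the path is blocked at E.
Path 3: Q → D ← F ← E → S → K → U
  D is a collider here and neither D nor any of its descendants is conditioned on, so the collider stays closed — the path is blocked at D.
Path 4: Q → D ← K → U
  D is a collider here and neither D nor any of its descendants is conditioned on, so the collider stays closed — the path is blocked at D.
Path 5: Q → S → K → U
  S is a chain here and S is conditioned on, so the path is blocked at S.
Path 6: Q → S ← E → F → D ← K → U
  E is a fork here and E is conditioned on, so the path is blocked at E.
All paths are blocked; Q ⊥ U | {E, F, S} holds.

Yes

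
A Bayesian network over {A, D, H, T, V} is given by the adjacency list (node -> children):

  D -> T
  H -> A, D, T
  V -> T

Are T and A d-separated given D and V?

No

We examine all 2 paths between T and A:
Path 1: T ← D ← H → A
  D is a chain here and D is conditioned on, so the path is blocked at D.
Path 2: T ← H → A
  H is a fork and H is not conditioned on — no node blocks this path, so it is active.
At least one path is unblocked, so d-separation fails.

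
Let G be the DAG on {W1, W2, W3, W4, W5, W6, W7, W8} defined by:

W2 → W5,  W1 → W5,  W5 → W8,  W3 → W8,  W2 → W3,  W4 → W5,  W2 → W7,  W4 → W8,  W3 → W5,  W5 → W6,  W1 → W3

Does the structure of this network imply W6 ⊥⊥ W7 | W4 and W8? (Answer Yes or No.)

No

There are 5 undirected paths between W6 and W7; checking each against the conditioning set {W4, W8}:
Path 1: W6 ← W5 ← W1 → W3 ← W2 → W7
  W5 is a chain and W5 is not conditioned on; W1 is a fork and W1 is not conditioned on; W3 is a collider and its descendant W8 is conditioned on, which opens it; W2 is a fork and W2 is not conditioned on — no node blocks this path, so it is active.
Path 2: W6 ← W5 ← W2 → W7
  W5 is a chain and W5 is not conditioned on; W2 is a fork and W2 is not conditioned on — no node blocks this path, so it is active.
Path 3: W6 ← W5 ← W3 ← W2 → W7
  W5 is a chain and W5 is not conditioned on; W3 is a chain and W3 is not conditioned on; W2 is a fork and W2 is not conditioned on — no node blocks this path, so it is active.
Path 4: W6 ← W5 → W8 ← W3 ← W2 → W7
  W5 is a fork and W5 is not conditioned on; W8 is a collider and W8 is conditioned on, which opens it; W3 is a chain and W3 is not conditioned on; W2 is a fork and W2 is not conditioned on — no node blocks this path, so it is active.
Path 5: W6 ← W5 ← W4 → W8 ← W3 ← W2 → W7
  W4 is a fork here and W4 is conditioned on, so the path is blocked at W4.
Since the path W6 ← W5 ← W1 → W3 ← W2 → W7 is active, W6 and W7 are not d-separated given {W4, W8}.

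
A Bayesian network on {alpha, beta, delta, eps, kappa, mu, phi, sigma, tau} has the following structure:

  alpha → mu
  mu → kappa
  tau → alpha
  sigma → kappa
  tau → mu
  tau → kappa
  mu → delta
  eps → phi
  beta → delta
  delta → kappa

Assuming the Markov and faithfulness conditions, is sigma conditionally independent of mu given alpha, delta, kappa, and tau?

No

4 paths connect sigma and mu; each must be blocked for d-separation to hold:
Path 1: sigma → kappa ← mu
  kappa is a collider and kappa is conditioned on, which opens it — no node blocks this path, so it is active.
Path 2: sigma → kappa ← tau → mu
  tau is a fork here and tau is conditioned on, so the path is blocked at tau.
Path 3: sigma → kappa ← tau → alpha → mu
  tau is a fork here and tau is conditioned on, so the path is blocked at tau.
Path 4: sigma → kappa ← delta ← mu
  delta is a chain here and delta is conditioned on, so the path is blocked at delta.
At least one path is unblocked, so d-separation fails.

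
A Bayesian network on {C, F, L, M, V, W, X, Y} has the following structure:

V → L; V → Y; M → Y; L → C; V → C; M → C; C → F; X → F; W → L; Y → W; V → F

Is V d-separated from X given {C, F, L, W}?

6 paths connect V and X; each must be blocked for d-separation to hold:
Path 1: V → F ← X
  F is a collider and F is conditioned on, which opens it — no node blocks this path, so it is active.
Path 2: V → L ← W ← Y ← M → C → F ← X
  W is a chain here and W is conditioned on, so the path is blocked at W.
Path 3: V → L → C → F ← X
  L is a chain here and L is conditioned on, so the path is blocked at L.
Path 4: V → Y → W → L → C → F ← X
  W is a chain here and W is conditioned on, so the path is blocked at W.
Path 5: V → Y ← M → C → F ← X
  C is a chain here and C is conditioned on, so the path is blocked at C.
Path 6: V → C → F ← X
  C is a chain here and C is conditioned on, so the path is blocked at C.
Since the path V → F ← X is active, V and X are not d-separated given {C, F, L, W}.

No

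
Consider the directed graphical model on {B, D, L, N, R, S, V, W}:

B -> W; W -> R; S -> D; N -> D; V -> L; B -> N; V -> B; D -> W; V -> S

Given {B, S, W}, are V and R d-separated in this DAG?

Yes

There are 4 undirected paths between V and R; checking each against the conditioning set {B, S, W}:
Path 1: V → S → D ← N ← B → W → R
  S is a chain here and S is conditioned on, so the path is blocked at S.
Path 2: V → S → D → W → R
  S is a chain here and S is conditioned on, so the path is blocked at S.
Path 3: V → B → N → D → W → R
  B is a chain here and B is conditioned on, so the path is blocked at B.
Path 4: V → B → W → R
  B is a chain here and B is conditioned on, so the path is blocked at B.
Since every path is blocked, d-separation holds.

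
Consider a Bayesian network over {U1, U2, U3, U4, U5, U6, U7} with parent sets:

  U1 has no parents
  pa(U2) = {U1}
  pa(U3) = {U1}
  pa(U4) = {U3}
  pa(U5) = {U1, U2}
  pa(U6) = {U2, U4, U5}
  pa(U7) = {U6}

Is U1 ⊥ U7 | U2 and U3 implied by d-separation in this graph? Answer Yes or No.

5 paths connect U1 and U7; each must be blocked for d-separation to hold:
  1. U1 → U3 → U4 → U6 → U7 — U3:chain[blocks]; U4:chain[open]; U6:chain[open] ⇒ blocked
  2. U1 → U5 → U6 → U7 — U5:chain[open]; U6:chain[open] ⇒ active
  3. U1 → U5 ← U2 → U6 → U7 — U5:collider[blocks]; U2:fork[blocks]; U6:chain[open] ⇒ blocked
  4. U1 → U2 → U5 → U6 → U7 — U2:chain[blocks]; U5:chain[open]; U6:chain[open] ⇒ blocked
  5. U1 → U2 → U6 → U7 — U2:chain[blocks]; U6:chain[open] ⇒ blocked
Because an active path exists, U1 and U7 are not d-separated.

No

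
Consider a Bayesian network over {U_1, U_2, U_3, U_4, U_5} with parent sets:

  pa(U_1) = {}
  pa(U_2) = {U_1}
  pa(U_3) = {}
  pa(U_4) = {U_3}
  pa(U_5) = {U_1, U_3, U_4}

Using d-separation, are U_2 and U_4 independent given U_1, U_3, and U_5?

Enumerating the 2 paths from U_2 to U_4 and testing each for blocking by {U_1, U_3, U_5}:
Path 1: U_2 ← U_1 → U_5 ← U_3 → U_4
  U_1 is a fork here and U_1 is conditioned on, so the path is blocked at U_1.
Path 2: U_2 ← U_1 → U_5 ← U_4
  U_1 is a fork here and U_1 is conditioned on, so the path is blocked at U_1.
Every path is blocked, so U_2 and U_4 are d-separated given {U_1, U_3, U_5}.

Yes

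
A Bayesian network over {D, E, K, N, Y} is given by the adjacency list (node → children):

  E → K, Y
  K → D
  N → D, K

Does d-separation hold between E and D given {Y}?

No

Enumerating the 2 paths from E to D and testing each for blocking by {Y}:
Path 1: E → K → D
  K is a chain and K is not conditioned on — no node blocks this path, so it is active.
Path 2: E → K ← N → D
  K is a collider here and neither K nor any of its descendants is conditioned on, so the collider stays closed — the path is blocked at K.
At least one path is unblocked, so d-separation fails.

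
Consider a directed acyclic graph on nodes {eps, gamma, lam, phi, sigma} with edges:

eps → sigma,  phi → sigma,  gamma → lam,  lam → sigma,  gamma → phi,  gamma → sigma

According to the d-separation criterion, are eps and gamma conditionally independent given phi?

There are 3 undirected paths between eps and gamma; checking each against the conditioning set {phi}:
Path 1: eps → sigma ← lam ← gamma
  sigma is a collider here and neither sigma nor any of its descendants is conditioned on, so the collider stays closed — the path is blocked at sigma.
Path 2: eps → sigma ← gamma
  sigma is a collider here and neither sigma nor any of its descendants is conditioned on, so the collider stays closed — the path is blocked at sigma.
Path 3: eps → sigma ← phi ← gamma
  sigma is a collider here and neither sigma nor any of its descendants is conditioned on, so the collider stays closed — the path is blocked at sigma.
Since every path is blocked, d-separation holds.

Yes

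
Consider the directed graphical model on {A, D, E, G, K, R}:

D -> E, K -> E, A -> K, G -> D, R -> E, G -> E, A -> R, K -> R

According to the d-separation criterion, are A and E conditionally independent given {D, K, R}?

Yes

There are 4 undirected paths between A and E; checking each against the conditioning set {D, K, R}:
  1. A → K → E — K:chain[blocks] ⇒ blocked
  2. A → K → R → E — K:chain[blocks]; R:chain[blocks] ⇒ blocked
  3. A → R ← K → E — R:collider[open]; K:fork[blocks] ⇒ blocked
  4. A → R → E — R:chain[blocks] ⇒ blocked
Every path is blocked, so A and E are d-separated given {D, K, R}.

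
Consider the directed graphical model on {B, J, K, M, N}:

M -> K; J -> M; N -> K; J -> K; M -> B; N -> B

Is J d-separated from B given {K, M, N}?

Yes

Enumerating the 4 paths from J to B and testing each for blocking by {K, M, N}:
Path 1: J → M → B
  M is a chain here and M is conditioned on, so the path is blocked at M.
Path 2: J → M → K ← N → B
  M is a chain here and M is conditioned on, so the path is blocked at M.
Path 3: J → K ← M → B
  M is a fork here and M is conditioned on, so the path is blocked at M.
Path 4: J → K ← N → B
  N is a fork here and N is conditioned on, so the path is blocked at N.
All paths are blocked; J ⊥ B | {K, M, N} holds.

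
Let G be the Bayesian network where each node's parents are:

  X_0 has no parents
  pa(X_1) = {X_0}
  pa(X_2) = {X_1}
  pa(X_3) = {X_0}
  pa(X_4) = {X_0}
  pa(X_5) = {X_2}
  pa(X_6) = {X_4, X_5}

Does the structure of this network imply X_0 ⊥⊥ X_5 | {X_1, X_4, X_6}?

We examine all 2 paths between X_0 and X_5:
  1. X_0 → X_4 → X_6 ← X_5 — X_4:chain[blocks]; X_6:collider[open] ⇒ blocked
  2. X_0 → X_1 → X_2 → X_5 — X_1:chain[blocks]; X_2:chain[open] ⇒ blocked
Since every path is blocked, d-separation holds.

Yes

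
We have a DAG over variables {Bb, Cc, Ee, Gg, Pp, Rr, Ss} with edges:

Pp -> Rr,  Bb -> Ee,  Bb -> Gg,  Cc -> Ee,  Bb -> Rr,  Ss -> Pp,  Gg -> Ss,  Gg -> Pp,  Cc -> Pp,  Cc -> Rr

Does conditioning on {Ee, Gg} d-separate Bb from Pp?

No — Bb and Pp are not d-separated given {Ee, Gg}.

6 paths connect Bb and Pp; each must be blocked for d-separation to hold:
Path 1: Bb → Gg → Pp
  Gg is a chain here and Gg is conditioned on, so the path is blocked at Gg.
Path 2: Bb → Gg → Ss → Pp
  Gg is a chain here and Gg is conditioned on, so the path is blocked at Gg.
Path 3: Bb → Ee ← Cc → Rr ← Pp
  Rr is a collider here and neither Rr nor any of its descendants is conditioned on, so the collider stays closed — the path is blocked at Rr.
Path 4: Bb → Ee ← Cc → Pp
  Ee is a collider and Ee is conditioned on, which opens it; Cc is a fork and Cc is not conditioned on — no node blocks this path, so it is active.
Path 5: Bb → Rr ← Cc → Pp
  Rr is a collider here and neither Rr nor any of its descendants is conditioned on, so the collider stays closed — the path is blocked at Rr.
Path 6: Bb → Rr ← Pp
  Rr is a collider here and neither Rr nor any of its descendants is conditioned on, so the collider stays closed — the path is blocked at Rr.
At least one path is unblocked, so d-separation fails.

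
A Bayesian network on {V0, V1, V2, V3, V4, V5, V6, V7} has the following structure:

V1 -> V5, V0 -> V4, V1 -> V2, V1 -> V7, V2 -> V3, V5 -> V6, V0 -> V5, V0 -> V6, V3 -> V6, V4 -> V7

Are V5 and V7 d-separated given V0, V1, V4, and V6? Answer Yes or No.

Yes

Enumerating the 6 paths from V5 to V7 and testing each for blocking by {V0, V1, V4, V6}:
Path 1: V5 ← V1 → V2 → V3 → V6 ← V0 → V4 → V7
  V1 is a fork here and V1 is conditioned on, so the path is blocked at V1.
Path 2: V5 ← V1 → V7
  V1 is a fork here and V1 is conditioned on, so the path is blocked at V1.
Path 3: V5 ← V0 → V6 ← V3 ← V2 ← V1 → V7
  V0 is a fork here and V0 is conditioned on, so the path is blocked at V0.
Path 4: V5 ← V0 → V4 → V7
  V0 is a fork here and V0 is conditioned on, so the path is blocked at V0.
Path 5: V5 → V6 ← V0 → V4 → V7
  V0 is a fork here and V0 is conditioned on, so the path is blocked at V0.
Path 6: V5 → V6 ← V3 ← V2 ← V1 → V7
  V1 is a fork here and V1 is conditioned on, so the path is blocked at V1.
All paths are blocked; V5 ⊥ V7 | {V0, V1, V4, V6} holds.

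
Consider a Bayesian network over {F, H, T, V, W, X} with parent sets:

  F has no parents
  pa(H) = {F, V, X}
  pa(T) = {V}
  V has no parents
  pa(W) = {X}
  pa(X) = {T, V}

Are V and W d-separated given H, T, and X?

3 paths connect V and W; each must be blocked for d-separation to hold:
Path 1: V → X → W
  X is a chain here and X is conditioned on, so the path is blocked at X.
Path 2: V → T → X → W
  T is a chain here and T is conditioned on, so the path is blocked at T.
Path 3: V → H ← X → W
  X is a fork here and X is conditioned on, so the path is blocked at X.
All paths are blocked; V ⊥ W | {H, T, X} holds.

Yes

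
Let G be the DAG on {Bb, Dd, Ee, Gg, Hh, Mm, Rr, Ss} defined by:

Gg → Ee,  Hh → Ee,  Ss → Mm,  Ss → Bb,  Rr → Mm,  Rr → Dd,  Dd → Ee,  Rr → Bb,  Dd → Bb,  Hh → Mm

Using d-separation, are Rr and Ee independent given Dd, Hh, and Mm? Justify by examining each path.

Enumerating the 6 paths from Rr to Ee and testing each for blocking by {Dd, Hh, Mm}:
  1. Rr → Bb ← Dd → Ee — Bb:collider[blocks]; Dd:fork[blocks] ⇒ blocked
  2. Rr → Bb ← Ss → Mm ← Hh → Ee — Bb:collider[blocks]; Ss:fork[open]; Mm:collider[open]; Hh:fork[blocks] ⇒ blocked
  3. Rr → Mm ← Hh → Ee — Mm:collider[open]; Hh:fork[blocks] ⇒ blocked
  4. Rr → Mm ← Ss → Bb ← Dd → Ee — Mm:collider[open]; Ss:fork[open]; Bb:collider[blocks]; Dd:fork[blocks] ⇒ blocked
  5. Rr → Dd → Bb ← Ss → Mm ← Hh → Ee — Dd:chain[blocks]; Bb:collider[blocks]; Ss:fork[open]; Mm:collider[open]; Hh:fork[blocks] ⇒ blocked
  6. Rr → Dd → Ee — Dd:chain[blocks] ⇒ blocked
Since every path is blocked, d-separation holds.

Yes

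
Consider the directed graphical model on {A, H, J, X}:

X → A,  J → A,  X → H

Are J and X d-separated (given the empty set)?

Yes — J and X are d-separated given ∅.

Only one path connects J and X:
  1. J → A ← X — A:collider[blocks] ⇒ blocked
Every path is blocked, so J and X are d-separated given ∅.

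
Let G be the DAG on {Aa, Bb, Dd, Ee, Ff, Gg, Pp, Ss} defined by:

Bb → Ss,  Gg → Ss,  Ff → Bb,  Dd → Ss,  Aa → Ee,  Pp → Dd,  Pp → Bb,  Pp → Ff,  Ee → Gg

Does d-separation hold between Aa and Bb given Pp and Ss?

No — Aa and Bb are not d-separated given {Pp, Ss}.

There are 3 undirected paths between Aa and Bb; checking each against the conditioning set {Pp, Ss}:
Path 1: Aa → Ee → Gg → Ss ← Bb
  Ee is a chain and Ee is not conditioned on; Gg is a chain and Gg is not conditioned on; Ss is a collider and Ss is conditioned on, which opens it — no node blocks this path, so it is active.
Path 2: Aa → Ee → Gg → Ss ← Dd ← Pp → Bb
  Pp is a fork here and Pp is conditioned on, so the path is blocked at Pp.
Path 3: Aa → Ee → Gg → Ss ← Dd ← Pp → Ff → Bb
  Pp is a fork here and Pp is conditioned on, so the path is blocked at Pp.
Since the path Aa → Ee → Gg → Ss ← Bb is active, Aa and Bb are not d-separated given {Pp, Ss}.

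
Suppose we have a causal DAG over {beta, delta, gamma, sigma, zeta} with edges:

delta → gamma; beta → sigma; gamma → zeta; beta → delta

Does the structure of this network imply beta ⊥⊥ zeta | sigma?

No

Only one path connects beta and zeta:
Path 1: beta → delta → gamma → zeta
  delta is a chain and delta is not conditioned on; gamma is a chain and gamma is not conditioned on — no node blocks this path, so it is active.
Because an active path exists, beta and zeta are not d-separated.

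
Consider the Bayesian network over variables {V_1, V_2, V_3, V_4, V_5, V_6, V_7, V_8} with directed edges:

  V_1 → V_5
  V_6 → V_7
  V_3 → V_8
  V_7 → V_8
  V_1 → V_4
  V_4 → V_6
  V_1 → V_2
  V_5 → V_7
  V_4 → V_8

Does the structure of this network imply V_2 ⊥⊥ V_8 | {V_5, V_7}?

No

There are 4 undirected paths between V_2 and V_8; checking each against the conditioning set {V_5, V_7}:
  1. V_2 ← V_1 → V_4 → V_6 → V_7 → V_8 — V_1:fork[open]; V_4:chain[open]; V_6:chain[open]; V_7:chain[blocks] ⇒ blocked
  2. V_2 ← V_1 → V_4 → V_8 — V_1:fork[open]; V_4:chain[open] ⇒ active
  3. V_2 ← V_1 → V_5 → V_7 ← V_6 ← V_4 → V_8 — V_1:fork[open]; V_5:chain[blocks]; V_7:collider[open]; V_6:chain[open]; V_4:fork[open] ⇒ blocked
  4. V_2 ← V_1 → V_5 → V_7 → V_8 — V_1:fork[open]; V_5:chain[blocks]; V_7:chain[blocks] ⇒ blocked
At least one path is unblocked, so d-separation fails.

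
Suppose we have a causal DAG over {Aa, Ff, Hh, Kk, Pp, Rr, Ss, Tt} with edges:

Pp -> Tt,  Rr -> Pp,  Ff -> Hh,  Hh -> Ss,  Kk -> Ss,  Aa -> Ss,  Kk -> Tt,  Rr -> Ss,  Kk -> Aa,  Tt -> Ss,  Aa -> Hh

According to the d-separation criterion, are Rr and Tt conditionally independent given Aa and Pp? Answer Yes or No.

There are 5 undirected paths between Rr and Tt; checking each against the conditioning set {Aa, Pp}:
Path 1: Rr → Pp → Tt
  Pp is a chain here and Pp is conditioned on, so the path is blocked at Pp.
Path 2: Rr → Ss ← Kk → Tt
  Ss is a collider here and neither Ss nor any of its descendants is conditioned on, so the collider stays closed — the path is blocked at Ss.
Path 3: Rr → Ss ← Tt
  Ss is a collider here and neither Ss nor any of its descendants is conditioned on, so the collider stays closed — the path is blocked at Ss.
Path 4: Rr → Ss ← Aa ← Kk → Tt
  Ss is a collider here and neither Ss nor any of its descendants is conditioned on, so the collider stays closed — the path is blocked at Ss.
Path 5: Rr → Ss ← Hh ← Aa ← Kk → Tt
  Ss is a collider here and neither Ss nor any of its descendants is conditioned on, so the collider stays closed — the path is blocked at Ss.
Every path is blocked, so Rr and Tt are d-separated given {Aa, Pp}.

Yes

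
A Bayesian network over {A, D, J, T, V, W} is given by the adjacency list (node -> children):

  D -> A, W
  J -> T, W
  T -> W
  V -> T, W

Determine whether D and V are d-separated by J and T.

There are 3 undirected paths between D and V; checking each against the conditioning set {J, T}:
  1. D → W ← V — W:collider[blocks] ⇒ blocked
  2. D → W ← J → T ← V — W:collider[blocks]; J:fork[blocks]; T:collider[open] ⇒ blocked
  3. D → W ← T ← V — W:collider[blocks]; T:chain[blocks] ⇒ blocked
Every path is blocked, so D and V are d-separated given {J, T}.

Yes — D and V are d-separated given {J, T}.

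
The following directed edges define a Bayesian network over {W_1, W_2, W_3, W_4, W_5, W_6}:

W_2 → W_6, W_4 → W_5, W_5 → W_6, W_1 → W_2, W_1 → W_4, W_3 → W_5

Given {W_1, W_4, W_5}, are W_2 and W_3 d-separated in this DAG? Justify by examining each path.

Yes

There are 2 undirected paths between W_2 and W_3; checking each against the conditioning set {W_1, W_4, W_5}:
  1. W_2 → W_6 ← W_5 ← W_3 — W_6:collider[blocks]; W_5:chain[blocks] ⇒ blocked
  2. W_2 ← W_1 → W_4 → W_5 ← W_3 — W_1:fork[blocks]; W_4:chain[blocks]; W_5:collider[open] ⇒ blocked
All paths are blocked; W_2 ⊥ W_3 | {W_1, W_4, W_5} holds.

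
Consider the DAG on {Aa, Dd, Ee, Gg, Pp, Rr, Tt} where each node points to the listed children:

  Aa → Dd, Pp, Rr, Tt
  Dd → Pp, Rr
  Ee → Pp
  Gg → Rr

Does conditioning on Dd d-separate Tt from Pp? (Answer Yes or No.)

3 paths connect Tt and Pp; each must be blocked for d-separation to hold:
Path 1: Tt ← Aa → Pp
  Aa is a fork and Aa is not conditioned on — no node blocks this path, so it is active.
Path 2: Tt ← Aa → Rr ← Dd → Pp
  Rr is a collider here and neither Rr nor any of its descendants is conditioned on, so the collider stays closed — the path is blocked at Rr.
Path 3: Tt ← Aa → Dd → Pp
  Dd is a chain here and Dd is conditioned on, so the path is blocked at Dd.
Since the path Tt ← Aa → Pp is active, Tt and Pp are not d-separated given {Dd}.

No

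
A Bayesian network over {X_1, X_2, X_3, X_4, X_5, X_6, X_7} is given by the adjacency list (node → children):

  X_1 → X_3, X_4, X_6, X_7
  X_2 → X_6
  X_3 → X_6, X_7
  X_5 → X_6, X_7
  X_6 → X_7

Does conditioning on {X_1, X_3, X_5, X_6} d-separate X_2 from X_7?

Yes

There are 6 undirected paths between X_2 and X_7; checking each against the conditioning set {X_1, X_3, X_5, X_6}:
Path 1: X_2 → X_6 → X_7
  X_6 is a chain here and X_6 is conditioned on, so the path is blocked at X_6.
Path 2: X_2 → X_6 ← X_5 → X_7
  X_5 is a fork here and X_5 is conditioned on, so the path is blocked at X_5.
Path 3: X_2 → X_6 ← X_1 → X_7
  X_1 is a fork here and X_1 is conditioned on, so the path is blocked at X_1.
Path 4: X_2 → X_6 ← X_1 → X_3 → X_7
  X_1 is a fork here and X_1 is conditioned on, so the path is blocked at X_1.
Path 5: X_2 → X_6 ← X_3 → X_7
  X_3 is a fork here and X_3 is conditioned on, so the path is blocked at X_3.
Path 6: X_2 → X_6 ← X_3 ← X_1 → X_7
  X_3 is a chain here and X_3 is conditioned on, so the path is blocked at X_3.
Since every path is blocked, d-separation holds.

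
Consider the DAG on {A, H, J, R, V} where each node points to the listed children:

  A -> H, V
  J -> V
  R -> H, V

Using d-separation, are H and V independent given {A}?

No

Enumerating the 2 paths from H to V and testing each for blocking by {A}:
  1. H ← A → V — A:fork[blocks] ⇒ blocked
  2. H ← R → V — R:fork[open] ⇒ active
At least one path is unblocked, so d-separation fails.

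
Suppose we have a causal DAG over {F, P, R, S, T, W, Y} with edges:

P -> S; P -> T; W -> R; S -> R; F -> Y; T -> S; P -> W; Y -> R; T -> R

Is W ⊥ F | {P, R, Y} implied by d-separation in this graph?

Yes — W and F are d-separated given {P, R, Y}.

Enumerating the 5 paths from W to F and testing each for blocking by {P, R, Y}:
  1. W → R ← Y ← F — R:collider[open]; Y:chain[blocks] ⇒ blocked
  2. W ← P → T → R ← Y ← F — P:fork[blocks]; T:chain[open]; R:collider[open]; Y:chain[blocks] ⇒ blocked
  3. W ← P → T → S → R ← Y ← F — P:fork[blocks]; T:chain[open]; S:chain[open]; R:collider[open]; Y:chain[blocks] ⇒ blocked
  4. W ← P → S → R ← Y ← F — P:fork[blocks]; S:chain[open]; R:collider[open]; Y:chain[blocks] ⇒ blocked
  5. W ← P → S ← T → R ← Y ← F — P:fork[blocks]; S:collider[open]; T:fork[open]; R:collider[open]; Y:chain[blocks] ⇒ blocked
All paths are blocked; W ⊥ F | {P, R, Y} holds.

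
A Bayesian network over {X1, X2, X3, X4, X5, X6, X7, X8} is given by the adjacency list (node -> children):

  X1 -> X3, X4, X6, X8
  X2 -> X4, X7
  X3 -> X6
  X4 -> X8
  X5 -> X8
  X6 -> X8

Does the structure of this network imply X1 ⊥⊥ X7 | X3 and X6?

Yes — X1 and X7 are d-separated given {X3, X6}.

4 paths connect X1 and X7; each must be blocked for d-separation to hold:
Path 1: X1 → X6 → X8 ← X4 ← X2 → X7
  X6 is a chain here and X6 is conditioned on, so the path is blocked at X6.
Path 2: X1 → X8 ← X4 ← X2 → X7
  X8 is a collider here and neither X8 nor any of its descendants is conditioned on, so the collider stays closed — the path is blocked at X8.
Path 3: X1 → X3 → X6 → X8 ← X4 ← X2 → X7
  X3 is a chain here and X3 is conditioned on, so the path is blocked at X3.
Path 4: X1 → X4 ← X2 → X7
  X4 is a collider here and neither X4 nor any of its descendants is conditioned on, so the collider stays closed — the path is blocked at X4.
All paths are blocked; X1 ⊥ X7 | {X3, X6} holds.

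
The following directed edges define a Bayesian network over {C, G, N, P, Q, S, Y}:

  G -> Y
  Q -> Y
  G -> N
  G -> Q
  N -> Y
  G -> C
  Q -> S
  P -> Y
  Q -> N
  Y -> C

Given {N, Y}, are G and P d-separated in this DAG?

No

We examine all 6 paths between G and P:
Path 1: G → N → Y ← P
  N is a chain here and N is conditioned on, so the path is blocked at N.
Path 2: G → N ← Q → Y ← P
  N is a collider and N is conditioned on, which opens it; Q is a fork and Q is not conditioned on; Y is a collider and Y is conditioned on, which opens it — no node blocks this path, so it is active.
Path 3: G → C ← Y ← P
  C is a collider here and neither C nor any of its descendants is conditioned on, so the collider stays closed — the path is blocked at C.
Path 4: G → Y ← P
  Y is a collider and Y is conditioned on, which opens it — no node blocks this path, so it is active.
Path 5: G → Q → N → Y ← P
  N is a chain here and N is conditioned on, so the path is blocked at N.
Path 6: G → Q → Y ← P
  Q is a chain and Q is not conditioned on; Y is a collider and Y is conditioned on, which opens it — no node blocks this path, so it is active.
Since the path G → N ← Q → Y ← P is active, G and P are not d-separated given {N, Y}.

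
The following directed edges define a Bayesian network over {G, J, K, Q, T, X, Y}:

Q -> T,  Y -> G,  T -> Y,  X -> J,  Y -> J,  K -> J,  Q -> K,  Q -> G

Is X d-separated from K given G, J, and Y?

There are 3 undirected paths between X and K; checking each against the conditioning set {G, J, Y}:
  1. X → J ← K — J:collider[open] ⇒ active
  2. X → J ← Y ← T ← Q → K — J:collider[open]; Y:chain[blocks]; T:chain[open]; Q:fork[open] ⇒ blocked
  3. X → J ← Y → G ← Q → K — J:collider[open]; Y:fork[blocks]; G:collider[open]; Q:fork[open] ⇒ blocked
At least one path is unblocked, so d-separation fails.

No — X and K are not d-separated given {G, J, Y}.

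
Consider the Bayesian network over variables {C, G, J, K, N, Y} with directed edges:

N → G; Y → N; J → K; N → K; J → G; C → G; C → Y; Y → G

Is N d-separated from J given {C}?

Yes — N and J are d-separated given {C}.

There are 4 undirected paths between N and J; checking each against the conditioning set {C}:
Path 1: N → K ← J
  K is a collider here and neither K nor any of its descendants is conditioned on, so the collider stays closed — the path is blocked at K.
Path 2: N → G ← J
  G is a collider here and neither G nor any of its descendants is conditioned on, so the collider stays closed — the path is blocked at G.
Path 3: N ← Y → G ← J
  G is a collider here and neither G nor any of its descendants is conditioned on, so the collider stays closed — the path is blocked at G.
Path 4: N ← Y ← C → G ← J
  C is a fork here and C is conditioned on, so the path is blocked at C.
Since every path is blocked, d-separation holds.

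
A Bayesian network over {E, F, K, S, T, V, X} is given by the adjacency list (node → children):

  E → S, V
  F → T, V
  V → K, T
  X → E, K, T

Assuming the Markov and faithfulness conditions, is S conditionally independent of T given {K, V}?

There are 6 undirected paths between S and T; checking each against the conditioning set {K, V}:
  1. S ← E ← X → K ← V ← F → T — E:chain[open]; X:fork[open]; K:collider[open]; V:chain[blocks]; F:fork[open] ⇒ blocked
  2. S ← E ← X → K ← V → T — E:chain[open]; X:fork[open]; K:collider[open]; V:fork[blocks] ⇒ blocked
  3. S ← E ← X → T — E:chain[open]; X:fork[open] ⇒ active
  4. S ← E → V → K ← X → T — E:fork[open]; V:chain[blocks]; K:collider[open]; X:fork[open] ⇒ blocked
  5. S ← E → V ← F → T — E:fork[open]; V:collider[open]; F:fork[open] ⇒ active
  6. S ← E → V → T — E:fork[open]; V:chain[blocks] ⇒ blocked
Because an active path exists, S and T are not d-separated.

No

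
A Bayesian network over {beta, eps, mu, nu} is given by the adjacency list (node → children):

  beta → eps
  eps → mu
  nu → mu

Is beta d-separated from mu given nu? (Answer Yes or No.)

Only one path connects beta and mu:
  1. beta → eps → mu — eps:chain[open] ⇒ active
Since the path beta → eps → mu is active, beta and mu are not d-separated given {nu}.

No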